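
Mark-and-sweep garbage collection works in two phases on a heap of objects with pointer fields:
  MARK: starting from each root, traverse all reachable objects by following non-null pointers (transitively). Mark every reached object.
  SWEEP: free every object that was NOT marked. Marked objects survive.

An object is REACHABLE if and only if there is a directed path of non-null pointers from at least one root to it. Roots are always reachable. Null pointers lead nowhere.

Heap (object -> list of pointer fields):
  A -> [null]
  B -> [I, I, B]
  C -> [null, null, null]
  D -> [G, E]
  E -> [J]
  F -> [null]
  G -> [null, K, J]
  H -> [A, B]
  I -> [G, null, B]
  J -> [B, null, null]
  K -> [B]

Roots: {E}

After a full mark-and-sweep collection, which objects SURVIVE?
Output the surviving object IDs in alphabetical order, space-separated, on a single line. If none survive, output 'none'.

Roots: E
Mark E: refs=J, marked=E
Mark J: refs=B null null, marked=E J
Mark B: refs=I I B, marked=B E J
Mark I: refs=G null B, marked=B E I J
Mark G: refs=null K J, marked=B E G I J
Mark K: refs=B, marked=B E G I J K
Unmarked (collected): A C D F H

Answer: B E G I J K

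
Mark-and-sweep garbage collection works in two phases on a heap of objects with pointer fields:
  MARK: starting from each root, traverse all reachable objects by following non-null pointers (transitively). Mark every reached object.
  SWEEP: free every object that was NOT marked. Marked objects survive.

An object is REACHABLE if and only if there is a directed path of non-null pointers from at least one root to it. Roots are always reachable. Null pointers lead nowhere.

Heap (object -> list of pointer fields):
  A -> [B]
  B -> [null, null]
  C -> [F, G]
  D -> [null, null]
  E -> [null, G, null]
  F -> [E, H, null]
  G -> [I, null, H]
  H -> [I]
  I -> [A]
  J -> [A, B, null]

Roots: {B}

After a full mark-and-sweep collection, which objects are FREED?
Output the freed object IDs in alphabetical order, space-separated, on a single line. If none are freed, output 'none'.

Roots: B
Mark B: refs=null null, marked=B
Unmarked (collected): A C D E F G H I J

Answer: A C D E F G H I J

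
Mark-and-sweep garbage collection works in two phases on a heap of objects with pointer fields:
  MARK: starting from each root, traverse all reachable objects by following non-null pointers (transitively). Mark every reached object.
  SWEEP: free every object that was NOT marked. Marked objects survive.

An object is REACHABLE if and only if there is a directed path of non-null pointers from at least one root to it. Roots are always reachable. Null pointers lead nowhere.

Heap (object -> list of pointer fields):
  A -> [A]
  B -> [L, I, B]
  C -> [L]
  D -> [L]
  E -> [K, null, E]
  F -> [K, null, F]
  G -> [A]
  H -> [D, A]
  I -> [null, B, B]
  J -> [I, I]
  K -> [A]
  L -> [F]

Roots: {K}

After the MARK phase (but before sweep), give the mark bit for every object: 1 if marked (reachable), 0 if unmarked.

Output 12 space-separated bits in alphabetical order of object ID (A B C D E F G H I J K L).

Roots: K
Mark K: refs=A, marked=K
Mark A: refs=A, marked=A K
Unmarked (collected): B C D E F G H I J L

Answer: 1 0 0 0 0 0 0 0 0 0 1 0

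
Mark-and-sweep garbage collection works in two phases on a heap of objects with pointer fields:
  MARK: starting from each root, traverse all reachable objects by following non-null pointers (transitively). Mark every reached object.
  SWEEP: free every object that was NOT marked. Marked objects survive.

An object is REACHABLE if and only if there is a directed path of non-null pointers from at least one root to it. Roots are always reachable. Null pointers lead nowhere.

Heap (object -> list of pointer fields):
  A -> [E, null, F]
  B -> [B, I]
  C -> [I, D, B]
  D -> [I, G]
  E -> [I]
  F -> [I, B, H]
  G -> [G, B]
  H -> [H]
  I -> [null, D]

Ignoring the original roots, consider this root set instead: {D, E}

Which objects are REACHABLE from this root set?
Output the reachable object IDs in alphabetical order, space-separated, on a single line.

Answer: B D E G I

Derivation:
Roots: D E
Mark D: refs=I G, marked=D
Mark E: refs=I, marked=D E
Mark I: refs=null D, marked=D E I
Mark G: refs=G B, marked=D E G I
Mark B: refs=B I, marked=B D E G I
Unmarked (collected): A C F H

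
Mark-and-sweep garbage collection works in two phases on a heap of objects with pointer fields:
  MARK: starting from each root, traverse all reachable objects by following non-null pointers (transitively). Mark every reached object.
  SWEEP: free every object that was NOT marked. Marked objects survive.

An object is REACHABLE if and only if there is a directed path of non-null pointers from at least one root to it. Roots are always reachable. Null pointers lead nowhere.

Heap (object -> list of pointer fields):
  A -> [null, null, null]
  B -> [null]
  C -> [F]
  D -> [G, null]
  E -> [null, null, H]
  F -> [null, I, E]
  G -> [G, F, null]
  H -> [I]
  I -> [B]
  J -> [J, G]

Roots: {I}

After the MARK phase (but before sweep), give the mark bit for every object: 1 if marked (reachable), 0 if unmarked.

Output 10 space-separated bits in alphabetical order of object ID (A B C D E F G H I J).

Answer: 0 1 0 0 0 0 0 0 1 0

Derivation:
Roots: I
Mark I: refs=B, marked=I
Mark B: refs=null, marked=B I
Unmarked (collected): A C D E F G H J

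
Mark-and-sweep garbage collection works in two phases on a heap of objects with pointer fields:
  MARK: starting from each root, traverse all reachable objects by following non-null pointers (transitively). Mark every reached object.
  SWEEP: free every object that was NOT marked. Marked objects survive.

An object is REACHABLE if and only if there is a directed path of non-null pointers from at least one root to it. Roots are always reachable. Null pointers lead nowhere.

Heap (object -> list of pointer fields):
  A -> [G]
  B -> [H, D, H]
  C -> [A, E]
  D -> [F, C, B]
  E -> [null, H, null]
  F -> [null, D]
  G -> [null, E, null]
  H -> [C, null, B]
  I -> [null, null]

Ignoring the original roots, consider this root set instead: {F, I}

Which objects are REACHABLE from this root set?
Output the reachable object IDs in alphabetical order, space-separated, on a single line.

Roots: F I
Mark F: refs=null D, marked=F
Mark I: refs=null null, marked=F I
Mark D: refs=F C B, marked=D F I
Mark C: refs=A E, marked=C D F I
Mark B: refs=H D H, marked=B C D F I
Mark A: refs=G, marked=A B C D F I
Mark E: refs=null H null, marked=A B C D E F I
Mark H: refs=C null B, marked=A B C D E F H I
Mark G: refs=null E null, marked=A B C D E F G H I
Unmarked (collected): (none)

Answer: A B C D E F G H I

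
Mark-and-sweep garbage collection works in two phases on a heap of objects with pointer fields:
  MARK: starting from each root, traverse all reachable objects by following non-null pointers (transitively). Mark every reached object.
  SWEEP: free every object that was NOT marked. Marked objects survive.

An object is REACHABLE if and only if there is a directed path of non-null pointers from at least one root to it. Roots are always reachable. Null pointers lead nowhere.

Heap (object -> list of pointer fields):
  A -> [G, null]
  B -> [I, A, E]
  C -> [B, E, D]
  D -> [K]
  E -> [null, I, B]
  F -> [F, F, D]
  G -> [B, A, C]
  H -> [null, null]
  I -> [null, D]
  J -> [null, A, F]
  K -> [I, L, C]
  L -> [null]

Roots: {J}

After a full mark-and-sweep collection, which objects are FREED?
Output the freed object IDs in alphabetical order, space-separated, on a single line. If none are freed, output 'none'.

Roots: J
Mark J: refs=null A F, marked=J
Mark A: refs=G null, marked=A J
Mark F: refs=F F D, marked=A F J
Mark G: refs=B A C, marked=A F G J
Mark D: refs=K, marked=A D F G J
Mark B: refs=I A E, marked=A B D F G J
Mark C: refs=B E D, marked=A B C D F G J
Mark K: refs=I L C, marked=A B C D F G J K
Mark I: refs=null D, marked=A B C D F G I J K
Mark E: refs=null I B, marked=A B C D E F G I J K
Mark L: refs=null, marked=A B C D E F G I J K L
Unmarked (collected): H

Answer: H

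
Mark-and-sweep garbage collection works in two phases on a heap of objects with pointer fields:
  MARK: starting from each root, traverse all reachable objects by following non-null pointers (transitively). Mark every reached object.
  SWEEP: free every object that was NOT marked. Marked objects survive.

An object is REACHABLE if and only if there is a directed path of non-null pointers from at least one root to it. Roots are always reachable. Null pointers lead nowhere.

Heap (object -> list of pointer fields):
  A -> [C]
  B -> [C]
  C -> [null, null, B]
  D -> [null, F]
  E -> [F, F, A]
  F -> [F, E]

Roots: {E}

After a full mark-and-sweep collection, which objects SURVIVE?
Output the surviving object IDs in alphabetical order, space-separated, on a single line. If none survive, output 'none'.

Answer: A B C E F

Derivation:
Roots: E
Mark E: refs=F F A, marked=E
Mark F: refs=F E, marked=E F
Mark A: refs=C, marked=A E F
Mark C: refs=null null B, marked=A C E F
Mark B: refs=C, marked=A B C E F
Unmarked (collected): D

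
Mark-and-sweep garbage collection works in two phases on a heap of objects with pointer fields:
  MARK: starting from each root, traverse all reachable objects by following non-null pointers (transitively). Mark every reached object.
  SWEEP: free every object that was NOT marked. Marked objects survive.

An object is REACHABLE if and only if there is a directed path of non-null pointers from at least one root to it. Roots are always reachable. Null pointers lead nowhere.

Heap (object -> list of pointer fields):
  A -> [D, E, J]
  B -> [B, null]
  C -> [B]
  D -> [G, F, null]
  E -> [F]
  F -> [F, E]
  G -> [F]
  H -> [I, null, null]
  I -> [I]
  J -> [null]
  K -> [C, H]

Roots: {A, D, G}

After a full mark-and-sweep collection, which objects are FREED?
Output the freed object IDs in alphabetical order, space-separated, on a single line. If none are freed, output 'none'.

Roots: A D G
Mark A: refs=D E J, marked=A
Mark D: refs=G F null, marked=A D
Mark G: refs=F, marked=A D G
Mark E: refs=F, marked=A D E G
Mark J: refs=null, marked=A D E G J
Mark F: refs=F E, marked=A D E F G J
Unmarked (collected): B C H I K

Answer: B C H I K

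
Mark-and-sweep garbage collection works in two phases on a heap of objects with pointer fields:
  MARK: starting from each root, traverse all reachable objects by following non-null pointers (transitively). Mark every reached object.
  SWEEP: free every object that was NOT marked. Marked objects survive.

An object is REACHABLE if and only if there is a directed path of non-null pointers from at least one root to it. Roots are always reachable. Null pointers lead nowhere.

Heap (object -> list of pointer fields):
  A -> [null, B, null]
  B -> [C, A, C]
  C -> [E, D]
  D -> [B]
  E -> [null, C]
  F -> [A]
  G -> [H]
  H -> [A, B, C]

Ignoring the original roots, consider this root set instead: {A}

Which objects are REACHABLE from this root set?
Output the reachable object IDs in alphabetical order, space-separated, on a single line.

Roots: A
Mark A: refs=null B null, marked=A
Mark B: refs=C A C, marked=A B
Mark C: refs=E D, marked=A B C
Mark E: refs=null C, marked=A B C E
Mark D: refs=B, marked=A B C D E
Unmarked (collected): F G H

Answer: A B C D E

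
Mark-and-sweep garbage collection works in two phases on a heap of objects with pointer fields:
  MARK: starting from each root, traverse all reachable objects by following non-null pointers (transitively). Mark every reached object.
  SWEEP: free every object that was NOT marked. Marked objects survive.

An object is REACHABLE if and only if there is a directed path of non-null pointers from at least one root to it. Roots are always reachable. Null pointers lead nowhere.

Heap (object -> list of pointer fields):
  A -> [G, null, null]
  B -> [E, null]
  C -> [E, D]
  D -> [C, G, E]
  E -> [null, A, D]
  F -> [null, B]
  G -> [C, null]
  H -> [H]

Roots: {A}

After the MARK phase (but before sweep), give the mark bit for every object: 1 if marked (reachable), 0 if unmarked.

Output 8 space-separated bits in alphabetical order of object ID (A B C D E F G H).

Roots: A
Mark A: refs=G null null, marked=A
Mark G: refs=C null, marked=A G
Mark C: refs=E D, marked=A C G
Mark E: refs=null A D, marked=A C E G
Mark D: refs=C G E, marked=A C D E G
Unmarked (collected): B F H

Answer: 1 0 1 1 1 0 1 0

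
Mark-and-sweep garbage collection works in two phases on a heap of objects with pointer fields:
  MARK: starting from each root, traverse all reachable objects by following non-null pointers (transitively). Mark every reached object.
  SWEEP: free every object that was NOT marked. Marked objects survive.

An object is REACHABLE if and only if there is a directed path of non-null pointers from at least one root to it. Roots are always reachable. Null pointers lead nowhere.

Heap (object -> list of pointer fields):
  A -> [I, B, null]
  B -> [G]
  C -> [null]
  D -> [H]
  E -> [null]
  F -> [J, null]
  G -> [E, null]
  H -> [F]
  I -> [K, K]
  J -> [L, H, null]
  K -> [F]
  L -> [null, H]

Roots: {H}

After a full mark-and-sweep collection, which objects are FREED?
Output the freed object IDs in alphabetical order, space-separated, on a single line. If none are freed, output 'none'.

Roots: H
Mark H: refs=F, marked=H
Mark F: refs=J null, marked=F H
Mark J: refs=L H null, marked=F H J
Mark L: refs=null H, marked=F H J L
Unmarked (collected): A B C D E G I K

Answer: A B C D E G I K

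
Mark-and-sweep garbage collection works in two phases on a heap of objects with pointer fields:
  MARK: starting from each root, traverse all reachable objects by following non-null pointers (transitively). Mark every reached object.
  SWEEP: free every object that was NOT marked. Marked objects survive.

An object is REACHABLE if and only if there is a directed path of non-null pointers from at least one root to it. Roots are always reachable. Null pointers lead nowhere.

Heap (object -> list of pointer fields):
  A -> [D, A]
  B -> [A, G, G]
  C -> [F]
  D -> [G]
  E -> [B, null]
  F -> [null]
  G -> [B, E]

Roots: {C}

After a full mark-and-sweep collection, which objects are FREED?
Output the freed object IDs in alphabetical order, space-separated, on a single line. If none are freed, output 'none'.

Answer: A B D E G

Derivation:
Roots: C
Mark C: refs=F, marked=C
Mark F: refs=null, marked=C F
Unmarked (collected): A B D E G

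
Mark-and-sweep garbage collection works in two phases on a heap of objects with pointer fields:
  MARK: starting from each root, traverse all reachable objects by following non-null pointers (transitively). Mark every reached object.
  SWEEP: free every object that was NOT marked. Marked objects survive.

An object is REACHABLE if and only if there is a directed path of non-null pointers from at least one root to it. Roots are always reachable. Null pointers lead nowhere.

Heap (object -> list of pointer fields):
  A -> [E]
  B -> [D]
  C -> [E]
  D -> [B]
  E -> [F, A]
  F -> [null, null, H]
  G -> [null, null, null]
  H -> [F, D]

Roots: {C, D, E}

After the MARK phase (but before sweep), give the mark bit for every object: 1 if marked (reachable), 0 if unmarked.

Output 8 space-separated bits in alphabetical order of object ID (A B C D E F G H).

Answer: 1 1 1 1 1 1 0 1

Derivation:
Roots: C D E
Mark C: refs=E, marked=C
Mark D: refs=B, marked=C D
Mark E: refs=F A, marked=C D E
Mark B: refs=D, marked=B C D E
Mark F: refs=null null H, marked=B C D E F
Mark A: refs=E, marked=A B C D E F
Mark H: refs=F D, marked=A B C D E F H
Unmarked (collected): G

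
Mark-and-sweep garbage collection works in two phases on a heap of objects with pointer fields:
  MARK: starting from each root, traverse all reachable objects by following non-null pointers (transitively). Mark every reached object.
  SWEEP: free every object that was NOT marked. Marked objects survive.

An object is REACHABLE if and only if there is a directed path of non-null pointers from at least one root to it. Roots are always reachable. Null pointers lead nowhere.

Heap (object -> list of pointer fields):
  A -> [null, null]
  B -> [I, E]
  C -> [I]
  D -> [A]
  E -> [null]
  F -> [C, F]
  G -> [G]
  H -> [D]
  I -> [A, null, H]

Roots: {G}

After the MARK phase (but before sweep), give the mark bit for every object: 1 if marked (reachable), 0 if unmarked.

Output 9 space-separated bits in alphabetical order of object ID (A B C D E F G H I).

Answer: 0 0 0 0 0 0 1 0 0

Derivation:
Roots: G
Mark G: refs=G, marked=G
Unmarked (collected): A B C D E F H I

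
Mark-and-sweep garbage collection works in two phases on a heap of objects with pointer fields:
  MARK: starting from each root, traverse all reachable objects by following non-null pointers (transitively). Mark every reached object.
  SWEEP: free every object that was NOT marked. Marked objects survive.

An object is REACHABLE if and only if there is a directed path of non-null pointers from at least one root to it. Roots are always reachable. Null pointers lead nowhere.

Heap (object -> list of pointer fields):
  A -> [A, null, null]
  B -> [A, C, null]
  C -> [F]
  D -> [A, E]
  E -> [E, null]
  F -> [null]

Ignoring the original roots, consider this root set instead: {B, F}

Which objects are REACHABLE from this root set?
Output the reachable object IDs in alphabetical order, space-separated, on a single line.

Roots: B F
Mark B: refs=A C null, marked=B
Mark F: refs=null, marked=B F
Mark A: refs=A null null, marked=A B F
Mark C: refs=F, marked=A B C F
Unmarked (collected): D E

Answer: A B C F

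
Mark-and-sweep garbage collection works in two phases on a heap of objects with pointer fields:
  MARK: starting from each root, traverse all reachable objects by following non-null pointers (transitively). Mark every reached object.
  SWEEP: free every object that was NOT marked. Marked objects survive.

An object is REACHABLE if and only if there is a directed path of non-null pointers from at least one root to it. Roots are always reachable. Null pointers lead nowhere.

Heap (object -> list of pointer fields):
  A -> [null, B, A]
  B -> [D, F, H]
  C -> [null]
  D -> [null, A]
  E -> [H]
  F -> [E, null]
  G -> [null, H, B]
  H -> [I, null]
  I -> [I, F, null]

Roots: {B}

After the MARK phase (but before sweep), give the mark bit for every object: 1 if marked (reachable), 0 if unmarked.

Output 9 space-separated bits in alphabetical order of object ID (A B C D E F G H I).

Roots: B
Mark B: refs=D F H, marked=B
Mark D: refs=null A, marked=B D
Mark F: refs=E null, marked=B D F
Mark H: refs=I null, marked=B D F H
Mark A: refs=null B A, marked=A B D F H
Mark E: refs=H, marked=A B D E F H
Mark I: refs=I F null, marked=A B D E F H I
Unmarked (collected): C G

Answer: 1 1 0 1 1 1 0 1 1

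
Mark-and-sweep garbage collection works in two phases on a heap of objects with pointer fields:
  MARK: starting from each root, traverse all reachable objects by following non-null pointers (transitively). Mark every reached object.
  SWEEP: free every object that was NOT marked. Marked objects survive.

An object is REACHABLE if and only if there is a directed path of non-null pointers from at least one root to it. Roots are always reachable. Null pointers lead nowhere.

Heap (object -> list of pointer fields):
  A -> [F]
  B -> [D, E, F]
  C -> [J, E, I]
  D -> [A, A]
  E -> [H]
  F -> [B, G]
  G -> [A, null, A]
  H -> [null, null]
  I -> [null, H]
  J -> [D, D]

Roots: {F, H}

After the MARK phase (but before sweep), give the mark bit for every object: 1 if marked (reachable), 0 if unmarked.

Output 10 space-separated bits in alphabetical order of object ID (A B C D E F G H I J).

Roots: F H
Mark F: refs=B G, marked=F
Mark H: refs=null null, marked=F H
Mark B: refs=D E F, marked=B F H
Mark G: refs=A null A, marked=B F G H
Mark D: refs=A A, marked=B D F G H
Mark E: refs=H, marked=B D E F G H
Mark A: refs=F, marked=A B D E F G H
Unmarked (collected): C I J

Answer: 1 1 0 1 1 1 1 1 0 0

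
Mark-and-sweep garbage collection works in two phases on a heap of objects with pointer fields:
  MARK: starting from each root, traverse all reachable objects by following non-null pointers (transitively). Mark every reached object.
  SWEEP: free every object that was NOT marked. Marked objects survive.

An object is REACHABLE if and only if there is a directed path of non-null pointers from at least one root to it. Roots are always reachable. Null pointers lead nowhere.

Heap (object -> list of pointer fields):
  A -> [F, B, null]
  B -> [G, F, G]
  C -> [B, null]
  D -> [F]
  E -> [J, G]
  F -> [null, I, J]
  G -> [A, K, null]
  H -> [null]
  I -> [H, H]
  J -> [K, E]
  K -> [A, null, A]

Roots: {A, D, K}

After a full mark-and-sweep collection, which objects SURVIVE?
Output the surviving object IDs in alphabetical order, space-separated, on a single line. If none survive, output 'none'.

Roots: A D K
Mark A: refs=F B null, marked=A
Mark D: refs=F, marked=A D
Mark K: refs=A null A, marked=A D K
Mark F: refs=null I J, marked=A D F K
Mark B: refs=G F G, marked=A B D F K
Mark I: refs=H H, marked=A B D F I K
Mark J: refs=K E, marked=A B D F I J K
Mark G: refs=A K null, marked=A B D F G I J K
Mark H: refs=null, marked=A B D F G H I J K
Mark E: refs=J G, marked=A B D E F G H I J K
Unmarked (collected): C

Answer: A B D E F G H I J K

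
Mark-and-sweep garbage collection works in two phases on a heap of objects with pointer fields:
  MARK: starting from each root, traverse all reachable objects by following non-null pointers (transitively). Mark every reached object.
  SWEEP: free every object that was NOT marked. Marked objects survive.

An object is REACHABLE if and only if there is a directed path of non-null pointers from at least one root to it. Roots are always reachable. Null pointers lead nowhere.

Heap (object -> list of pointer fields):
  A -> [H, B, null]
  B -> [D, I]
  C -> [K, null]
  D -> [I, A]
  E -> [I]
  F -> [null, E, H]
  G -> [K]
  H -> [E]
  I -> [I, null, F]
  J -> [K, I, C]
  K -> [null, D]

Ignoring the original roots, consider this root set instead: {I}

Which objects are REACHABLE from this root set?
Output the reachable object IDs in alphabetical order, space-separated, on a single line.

Answer: E F H I

Derivation:
Roots: I
Mark I: refs=I null F, marked=I
Mark F: refs=null E H, marked=F I
Mark E: refs=I, marked=E F I
Mark H: refs=E, marked=E F H I
Unmarked (collected): A B C D G J K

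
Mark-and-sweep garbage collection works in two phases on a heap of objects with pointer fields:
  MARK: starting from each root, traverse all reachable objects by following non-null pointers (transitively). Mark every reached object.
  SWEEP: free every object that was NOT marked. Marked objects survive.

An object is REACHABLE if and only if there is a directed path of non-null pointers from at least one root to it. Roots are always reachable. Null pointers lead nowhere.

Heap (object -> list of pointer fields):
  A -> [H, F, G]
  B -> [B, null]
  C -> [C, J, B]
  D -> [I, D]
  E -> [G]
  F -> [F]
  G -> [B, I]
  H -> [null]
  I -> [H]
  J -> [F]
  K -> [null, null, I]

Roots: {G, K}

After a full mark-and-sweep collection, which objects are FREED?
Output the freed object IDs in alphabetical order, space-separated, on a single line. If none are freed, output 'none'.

Roots: G K
Mark G: refs=B I, marked=G
Mark K: refs=null null I, marked=G K
Mark B: refs=B null, marked=B G K
Mark I: refs=H, marked=B G I K
Mark H: refs=null, marked=B G H I K
Unmarked (collected): A C D E F J

Answer: A C D E F J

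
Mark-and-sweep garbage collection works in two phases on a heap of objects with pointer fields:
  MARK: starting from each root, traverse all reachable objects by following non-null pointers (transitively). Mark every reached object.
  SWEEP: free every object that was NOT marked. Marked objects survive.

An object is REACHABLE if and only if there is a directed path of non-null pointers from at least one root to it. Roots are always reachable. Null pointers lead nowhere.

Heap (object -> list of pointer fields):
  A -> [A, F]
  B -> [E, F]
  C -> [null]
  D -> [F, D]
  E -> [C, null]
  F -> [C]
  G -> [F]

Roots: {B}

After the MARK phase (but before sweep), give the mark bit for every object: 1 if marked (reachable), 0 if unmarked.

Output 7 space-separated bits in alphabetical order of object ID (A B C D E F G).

Answer: 0 1 1 0 1 1 0

Derivation:
Roots: B
Mark B: refs=E F, marked=B
Mark E: refs=C null, marked=B E
Mark F: refs=C, marked=B E F
Mark C: refs=null, marked=B C E F
Unmarked (collected): A D G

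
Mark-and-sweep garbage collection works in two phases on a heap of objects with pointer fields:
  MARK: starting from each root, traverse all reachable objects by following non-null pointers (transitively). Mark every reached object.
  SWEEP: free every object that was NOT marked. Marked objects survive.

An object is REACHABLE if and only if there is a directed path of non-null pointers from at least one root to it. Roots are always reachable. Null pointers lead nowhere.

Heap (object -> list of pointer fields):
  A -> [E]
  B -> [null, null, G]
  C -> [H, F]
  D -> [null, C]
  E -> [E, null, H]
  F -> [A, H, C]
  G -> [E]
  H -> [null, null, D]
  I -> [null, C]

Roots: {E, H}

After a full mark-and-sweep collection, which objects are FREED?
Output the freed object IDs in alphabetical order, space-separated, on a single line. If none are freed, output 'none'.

Roots: E H
Mark E: refs=E null H, marked=E
Mark H: refs=null null D, marked=E H
Mark D: refs=null C, marked=D E H
Mark C: refs=H F, marked=C D E H
Mark F: refs=A H C, marked=C D E F H
Mark A: refs=E, marked=A C D E F H
Unmarked (collected): B G I

Answer: B G I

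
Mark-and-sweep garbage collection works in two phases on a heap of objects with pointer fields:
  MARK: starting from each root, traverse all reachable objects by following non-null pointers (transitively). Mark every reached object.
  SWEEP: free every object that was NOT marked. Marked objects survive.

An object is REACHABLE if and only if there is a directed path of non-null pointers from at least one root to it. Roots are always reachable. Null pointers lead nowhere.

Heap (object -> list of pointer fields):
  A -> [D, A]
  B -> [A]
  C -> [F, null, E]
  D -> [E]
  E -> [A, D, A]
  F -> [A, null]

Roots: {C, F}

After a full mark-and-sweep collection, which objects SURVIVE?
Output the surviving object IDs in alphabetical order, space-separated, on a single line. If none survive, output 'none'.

Roots: C F
Mark C: refs=F null E, marked=C
Mark F: refs=A null, marked=C F
Mark E: refs=A D A, marked=C E F
Mark A: refs=D A, marked=A C E F
Mark D: refs=E, marked=A C D E F
Unmarked (collected): B

Answer: A C D E F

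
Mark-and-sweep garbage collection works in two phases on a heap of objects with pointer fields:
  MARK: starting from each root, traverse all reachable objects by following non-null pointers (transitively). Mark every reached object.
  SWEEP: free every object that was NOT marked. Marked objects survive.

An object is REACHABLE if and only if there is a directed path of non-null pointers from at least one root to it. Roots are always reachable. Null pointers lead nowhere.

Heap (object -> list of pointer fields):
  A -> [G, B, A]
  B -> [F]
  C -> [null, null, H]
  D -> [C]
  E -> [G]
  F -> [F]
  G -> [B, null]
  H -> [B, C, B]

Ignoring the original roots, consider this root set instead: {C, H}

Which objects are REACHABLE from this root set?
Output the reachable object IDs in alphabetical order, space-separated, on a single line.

Roots: C H
Mark C: refs=null null H, marked=C
Mark H: refs=B C B, marked=C H
Mark B: refs=F, marked=B C H
Mark F: refs=F, marked=B C F H
Unmarked (collected): A D E G

Answer: B C F H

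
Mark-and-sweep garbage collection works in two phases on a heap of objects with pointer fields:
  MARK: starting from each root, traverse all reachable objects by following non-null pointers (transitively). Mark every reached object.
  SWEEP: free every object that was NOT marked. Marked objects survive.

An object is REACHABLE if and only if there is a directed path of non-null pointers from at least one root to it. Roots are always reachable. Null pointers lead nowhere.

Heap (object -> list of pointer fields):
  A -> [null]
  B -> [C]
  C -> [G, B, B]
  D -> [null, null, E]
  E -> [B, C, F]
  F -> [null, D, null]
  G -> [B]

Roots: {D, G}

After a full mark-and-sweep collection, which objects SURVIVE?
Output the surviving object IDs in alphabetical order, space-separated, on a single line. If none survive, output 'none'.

Roots: D G
Mark D: refs=null null E, marked=D
Mark G: refs=B, marked=D G
Mark E: refs=B C F, marked=D E G
Mark B: refs=C, marked=B D E G
Mark C: refs=G B B, marked=B C D E G
Mark F: refs=null D null, marked=B C D E F G
Unmarked (collected): A

Answer: B C D E F G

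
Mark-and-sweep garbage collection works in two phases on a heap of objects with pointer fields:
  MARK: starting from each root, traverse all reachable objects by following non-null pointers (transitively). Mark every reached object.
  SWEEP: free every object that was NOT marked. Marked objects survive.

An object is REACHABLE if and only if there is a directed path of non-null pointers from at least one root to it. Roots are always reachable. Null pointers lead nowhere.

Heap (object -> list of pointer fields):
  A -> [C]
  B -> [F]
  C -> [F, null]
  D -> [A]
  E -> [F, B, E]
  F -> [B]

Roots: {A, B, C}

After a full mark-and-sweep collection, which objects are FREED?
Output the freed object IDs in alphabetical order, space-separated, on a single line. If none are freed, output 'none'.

Answer: D E

Derivation:
Roots: A B C
Mark A: refs=C, marked=A
Mark B: refs=F, marked=A B
Mark C: refs=F null, marked=A B C
Mark F: refs=B, marked=A B C F
Unmarked (collected): D E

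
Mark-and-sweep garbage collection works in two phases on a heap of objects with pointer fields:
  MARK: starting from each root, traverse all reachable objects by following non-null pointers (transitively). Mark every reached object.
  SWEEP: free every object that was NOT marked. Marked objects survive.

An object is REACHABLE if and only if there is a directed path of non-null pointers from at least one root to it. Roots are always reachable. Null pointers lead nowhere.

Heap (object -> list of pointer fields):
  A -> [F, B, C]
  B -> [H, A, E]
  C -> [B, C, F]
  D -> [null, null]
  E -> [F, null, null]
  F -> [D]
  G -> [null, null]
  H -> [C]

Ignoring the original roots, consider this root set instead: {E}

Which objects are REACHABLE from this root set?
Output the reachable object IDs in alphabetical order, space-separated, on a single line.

Roots: E
Mark E: refs=F null null, marked=E
Mark F: refs=D, marked=E F
Mark D: refs=null null, marked=D E F
Unmarked (collected): A B C G H

Answer: D E F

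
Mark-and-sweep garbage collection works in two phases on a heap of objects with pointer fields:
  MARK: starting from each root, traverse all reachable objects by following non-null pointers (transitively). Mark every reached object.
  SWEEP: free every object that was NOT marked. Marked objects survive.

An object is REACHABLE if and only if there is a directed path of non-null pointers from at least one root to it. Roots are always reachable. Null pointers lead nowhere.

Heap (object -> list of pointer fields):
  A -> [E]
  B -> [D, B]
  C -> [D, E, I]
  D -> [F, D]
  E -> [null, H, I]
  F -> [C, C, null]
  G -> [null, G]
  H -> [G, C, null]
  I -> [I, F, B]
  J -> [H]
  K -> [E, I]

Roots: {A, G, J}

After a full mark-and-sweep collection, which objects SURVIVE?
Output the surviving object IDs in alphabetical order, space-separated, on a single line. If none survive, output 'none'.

Roots: A G J
Mark A: refs=E, marked=A
Mark G: refs=null G, marked=A G
Mark J: refs=H, marked=A G J
Mark E: refs=null H I, marked=A E G J
Mark H: refs=G C null, marked=A E G H J
Mark I: refs=I F B, marked=A E G H I J
Mark C: refs=D E I, marked=A C E G H I J
Mark F: refs=C C null, marked=A C E F G H I J
Mark B: refs=D B, marked=A B C E F G H I J
Mark D: refs=F D, marked=A B C D E F G H I J
Unmarked (collected): K

Answer: A B C D E F G H I J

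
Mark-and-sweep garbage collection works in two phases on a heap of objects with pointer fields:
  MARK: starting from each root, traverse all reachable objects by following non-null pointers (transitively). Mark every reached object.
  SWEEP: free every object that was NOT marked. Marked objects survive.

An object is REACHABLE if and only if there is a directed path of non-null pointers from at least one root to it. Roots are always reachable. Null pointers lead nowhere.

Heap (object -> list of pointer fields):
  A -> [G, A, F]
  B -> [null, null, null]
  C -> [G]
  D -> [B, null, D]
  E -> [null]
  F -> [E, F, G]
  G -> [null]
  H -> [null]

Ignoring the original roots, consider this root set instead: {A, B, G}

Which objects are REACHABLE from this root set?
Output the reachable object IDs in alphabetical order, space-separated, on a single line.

Roots: A B G
Mark A: refs=G A F, marked=A
Mark B: refs=null null null, marked=A B
Mark G: refs=null, marked=A B G
Mark F: refs=E F G, marked=A B F G
Mark E: refs=null, marked=A B E F G
Unmarked (collected): C D H

Answer: A B E F G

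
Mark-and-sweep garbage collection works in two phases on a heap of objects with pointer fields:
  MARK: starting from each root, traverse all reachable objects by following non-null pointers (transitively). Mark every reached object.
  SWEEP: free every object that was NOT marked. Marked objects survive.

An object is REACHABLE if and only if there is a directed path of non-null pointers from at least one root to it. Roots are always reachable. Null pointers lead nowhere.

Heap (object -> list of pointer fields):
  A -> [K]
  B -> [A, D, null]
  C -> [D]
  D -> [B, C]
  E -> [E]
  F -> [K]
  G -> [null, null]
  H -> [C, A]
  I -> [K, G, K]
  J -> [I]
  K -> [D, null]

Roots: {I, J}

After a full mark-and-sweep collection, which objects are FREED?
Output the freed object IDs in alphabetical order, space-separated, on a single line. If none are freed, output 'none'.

Roots: I J
Mark I: refs=K G K, marked=I
Mark J: refs=I, marked=I J
Mark K: refs=D null, marked=I J K
Mark G: refs=null null, marked=G I J K
Mark D: refs=B C, marked=D G I J K
Mark B: refs=A D null, marked=B D G I J K
Mark C: refs=D, marked=B C D G I J K
Mark A: refs=K, marked=A B C D G I J K
Unmarked (collected): E F H

Answer: E F H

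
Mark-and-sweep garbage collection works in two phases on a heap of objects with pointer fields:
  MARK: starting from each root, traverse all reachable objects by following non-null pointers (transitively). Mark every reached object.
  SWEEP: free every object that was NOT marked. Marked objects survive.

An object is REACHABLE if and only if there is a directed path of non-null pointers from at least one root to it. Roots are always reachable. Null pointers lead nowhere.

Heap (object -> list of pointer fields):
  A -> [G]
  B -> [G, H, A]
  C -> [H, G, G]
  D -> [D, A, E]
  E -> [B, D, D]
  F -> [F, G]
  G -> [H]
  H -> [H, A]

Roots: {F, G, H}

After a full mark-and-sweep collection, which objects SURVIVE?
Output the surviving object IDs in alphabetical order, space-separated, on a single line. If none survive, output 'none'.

Roots: F G H
Mark F: refs=F G, marked=F
Mark G: refs=H, marked=F G
Mark H: refs=H A, marked=F G H
Mark A: refs=G, marked=A F G H
Unmarked (collected): B C D E

Answer: A F G H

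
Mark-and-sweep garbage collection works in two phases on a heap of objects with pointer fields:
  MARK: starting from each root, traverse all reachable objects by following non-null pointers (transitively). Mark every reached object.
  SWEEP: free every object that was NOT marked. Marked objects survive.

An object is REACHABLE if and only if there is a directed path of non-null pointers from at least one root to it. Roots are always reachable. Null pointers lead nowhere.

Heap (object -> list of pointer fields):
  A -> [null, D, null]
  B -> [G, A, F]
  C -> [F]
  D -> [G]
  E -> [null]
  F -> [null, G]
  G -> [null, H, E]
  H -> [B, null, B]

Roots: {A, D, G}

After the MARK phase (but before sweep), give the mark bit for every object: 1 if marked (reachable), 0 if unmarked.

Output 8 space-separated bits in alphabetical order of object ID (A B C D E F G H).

Answer: 1 1 0 1 1 1 1 1

Derivation:
Roots: A D G
Mark A: refs=null D null, marked=A
Mark D: refs=G, marked=A D
Mark G: refs=null H E, marked=A D G
Mark H: refs=B null B, marked=A D G H
Mark E: refs=null, marked=A D E G H
Mark B: refs=G A F, marked=A B D E G H
Mark F: refs=null G, marked=A B D E F G H
Unmarked (collected): C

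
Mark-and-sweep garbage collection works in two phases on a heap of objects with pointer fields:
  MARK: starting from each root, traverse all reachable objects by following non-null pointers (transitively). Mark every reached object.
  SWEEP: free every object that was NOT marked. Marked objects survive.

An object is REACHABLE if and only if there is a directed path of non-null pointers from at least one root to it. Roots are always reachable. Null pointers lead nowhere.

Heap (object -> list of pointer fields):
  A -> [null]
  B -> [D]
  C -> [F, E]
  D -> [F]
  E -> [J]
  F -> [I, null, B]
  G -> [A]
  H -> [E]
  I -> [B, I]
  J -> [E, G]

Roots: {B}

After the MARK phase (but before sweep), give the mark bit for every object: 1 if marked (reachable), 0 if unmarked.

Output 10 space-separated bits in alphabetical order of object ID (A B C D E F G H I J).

Answer: 0 1 0 1 0 1 0 0 1 0

Derivation:
Roots: B
Mark B: refs=D, marked=B
Mark D: refs=F, marked=B D
Mark F: refs=I null B, marked=B D F
Mark I: refs=B I, marked=B D F I
Unmarked (collected): A C E G H J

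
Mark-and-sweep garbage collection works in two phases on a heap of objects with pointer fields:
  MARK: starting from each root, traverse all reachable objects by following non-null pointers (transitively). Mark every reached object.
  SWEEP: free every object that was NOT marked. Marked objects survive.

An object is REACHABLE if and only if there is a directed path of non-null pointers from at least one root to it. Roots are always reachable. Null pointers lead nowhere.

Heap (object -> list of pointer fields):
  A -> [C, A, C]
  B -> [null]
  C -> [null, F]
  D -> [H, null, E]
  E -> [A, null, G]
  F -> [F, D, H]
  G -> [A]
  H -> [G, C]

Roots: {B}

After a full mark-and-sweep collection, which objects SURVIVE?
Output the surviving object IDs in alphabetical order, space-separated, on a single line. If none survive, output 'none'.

Roots: B
Mark B: refs=null, marked=B
Unmarked (collected): A C D E F G H

Answer: B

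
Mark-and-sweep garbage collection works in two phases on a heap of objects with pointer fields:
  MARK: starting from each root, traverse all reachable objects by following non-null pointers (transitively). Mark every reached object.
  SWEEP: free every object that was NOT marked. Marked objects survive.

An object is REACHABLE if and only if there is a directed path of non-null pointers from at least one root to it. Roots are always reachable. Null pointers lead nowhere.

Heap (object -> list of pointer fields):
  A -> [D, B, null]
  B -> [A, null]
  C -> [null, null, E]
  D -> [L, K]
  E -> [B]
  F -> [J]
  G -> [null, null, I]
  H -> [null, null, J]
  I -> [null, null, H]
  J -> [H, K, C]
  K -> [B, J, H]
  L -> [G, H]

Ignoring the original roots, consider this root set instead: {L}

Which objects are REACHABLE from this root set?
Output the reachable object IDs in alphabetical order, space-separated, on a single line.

Roots: L
Mark L: refs=G H, marked=L
Mark G: refs=null null I, marked=G L
Mark H: refs=null null J, marked=G H L
Mark I: refs=null null H, marked=G H I L
Mark J: refs=H K C, marked=G H I J L
Mark K: refs=B J H, marked=G H I J K L
Mark C: refs=null null E, marked=C G H I J K L
Mark B: refs=A null, marked=B C G H I J K L
Mark E: refs=B, marked=B C E G H I J K L
Mark A: refs=D B null, marked=A B C E G H I J K L
Mark D: refs=L K, marked=A B C D E G H I J K L
Unmarked (collected): F

Answer: A B C D E G H I J K L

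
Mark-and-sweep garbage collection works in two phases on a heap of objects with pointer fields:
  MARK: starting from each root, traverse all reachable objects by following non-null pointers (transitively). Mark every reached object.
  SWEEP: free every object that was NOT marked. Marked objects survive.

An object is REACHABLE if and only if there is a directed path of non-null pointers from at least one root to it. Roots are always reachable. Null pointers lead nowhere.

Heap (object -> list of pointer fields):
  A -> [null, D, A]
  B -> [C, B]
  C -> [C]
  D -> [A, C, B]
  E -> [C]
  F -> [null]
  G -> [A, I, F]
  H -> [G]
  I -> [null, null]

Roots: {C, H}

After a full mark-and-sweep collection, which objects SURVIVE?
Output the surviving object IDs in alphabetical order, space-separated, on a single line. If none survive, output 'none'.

Roots: C H
Mark C: refs=C, marked=C
Mark H: refs=G, marked=C H
Mark G: refs=A I F, marked=C G H
Mark A: refs=null D A, marked=A C G H
Mark I: refs=null null, marked=A C G H I
Mark F: refs=null, marked=A C F G H I
Mark D: refs=A C B, marked=A C D F G H I
Mark B: refs=C B, marked=A B C D F G H I
Unmarked (collected): E

Answer: A B C D F G H I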